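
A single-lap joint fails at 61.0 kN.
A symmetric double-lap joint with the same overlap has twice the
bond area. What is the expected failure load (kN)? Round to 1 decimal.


Double-lap load = 2 * 61.0 = 122.0 kN

122.0


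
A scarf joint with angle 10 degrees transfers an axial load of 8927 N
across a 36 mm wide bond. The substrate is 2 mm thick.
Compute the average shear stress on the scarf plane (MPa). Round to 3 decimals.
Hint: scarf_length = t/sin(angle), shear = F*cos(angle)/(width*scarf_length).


scarf_length = 2 / sin(10 deg) = 11.5175 mm
cos(10 deg) = 0.984808
shear stress = 8927 * 0.984808 / (36 * 11.5175)
= 21.203 MPa

21.203


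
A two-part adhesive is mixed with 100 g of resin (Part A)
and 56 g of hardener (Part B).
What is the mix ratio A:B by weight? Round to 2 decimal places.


Mix ratio = mass_A / mass_B
= 100 / 56
= 1.79

1.79


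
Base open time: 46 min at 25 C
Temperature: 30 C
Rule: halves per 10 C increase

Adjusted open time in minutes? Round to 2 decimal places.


Acceleration = 2^((30-25)/10) = 1.4142
Open time = 46 / 1.4142 = 32.53 min

32.53


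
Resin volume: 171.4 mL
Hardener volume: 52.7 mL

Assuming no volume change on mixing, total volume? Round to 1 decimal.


V_total = 171.4 + 52.7 = 224.1 mL

224.1


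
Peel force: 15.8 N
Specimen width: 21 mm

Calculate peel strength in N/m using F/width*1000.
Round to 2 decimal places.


Peel strength = 15.8 / 21 * 1000 = 752.38 N/m

752.38


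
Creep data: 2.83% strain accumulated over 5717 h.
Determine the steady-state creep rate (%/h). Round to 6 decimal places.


Rate = 2.83 / 5717 = 0.000495 %/h

0.000495


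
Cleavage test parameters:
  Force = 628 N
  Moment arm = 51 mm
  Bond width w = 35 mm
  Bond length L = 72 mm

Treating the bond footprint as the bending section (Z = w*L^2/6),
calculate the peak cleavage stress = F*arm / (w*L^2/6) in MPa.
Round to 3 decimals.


M = 628 * 51 = 32028 N*mm
Z = 35 * 72^2 / 6 = 181440 / 6 mm^3
sigma = M / Z = 6 * 32028 / 181440 = 192168 / 181440
= 1.059 MPa

1.059


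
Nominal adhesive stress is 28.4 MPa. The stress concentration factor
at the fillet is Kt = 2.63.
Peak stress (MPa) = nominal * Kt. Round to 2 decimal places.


Peak = 28.4 * 2.63 = 74.69 MPa

74.69


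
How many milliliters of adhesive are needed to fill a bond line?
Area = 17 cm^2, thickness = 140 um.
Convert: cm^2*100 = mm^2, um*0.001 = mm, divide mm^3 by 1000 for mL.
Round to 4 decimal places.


= (17 * 100) * (140 * 0.001) / 1000
= 0.2380 mL

0.2380


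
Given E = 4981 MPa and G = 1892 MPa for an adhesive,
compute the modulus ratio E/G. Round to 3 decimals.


E/G ratio = 4981 / 1892 = 2.633

2.633


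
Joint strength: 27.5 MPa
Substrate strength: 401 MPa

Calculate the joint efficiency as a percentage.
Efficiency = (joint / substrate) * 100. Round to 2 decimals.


Efficiency = (27.5 / 401) * 100 = 6.86%

6.86


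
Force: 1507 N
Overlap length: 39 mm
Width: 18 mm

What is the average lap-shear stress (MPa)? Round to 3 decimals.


Average shear stress = F / (overlap * width)
= 1507 / (39 * 18)
= 2.147 MPa

2.147


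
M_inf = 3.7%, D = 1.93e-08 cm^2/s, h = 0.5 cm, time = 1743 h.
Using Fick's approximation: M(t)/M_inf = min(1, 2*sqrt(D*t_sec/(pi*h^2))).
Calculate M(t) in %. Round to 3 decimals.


t = 6274800 s
ratio = min(1, 2*sqrt(1.93e-08*6274800/(pi*0.2500)))
= 0.785351
M(t) = 3.7 * 0.785351 = 2.906%

2.906


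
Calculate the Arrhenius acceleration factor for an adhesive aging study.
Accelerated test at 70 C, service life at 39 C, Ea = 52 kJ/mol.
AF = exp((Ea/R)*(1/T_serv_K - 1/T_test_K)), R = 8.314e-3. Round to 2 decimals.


T_test = 343.15 K, T_serv = 312.15 K
Ea/R = 52 / 0.008314 = 6254.51
AF = exp(6254.51 * (1/312.15 - 1/343.15))
= 6.11

6.11


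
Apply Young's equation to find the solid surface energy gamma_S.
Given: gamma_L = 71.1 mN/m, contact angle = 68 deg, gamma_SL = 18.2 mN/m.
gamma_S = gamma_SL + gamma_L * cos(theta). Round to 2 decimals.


theta_rad = 68 * pi/180 = 1.186824
gamma_S = 18.2 + 71.1 * cos(1.186824)
= 44.83 mN/m

44.83


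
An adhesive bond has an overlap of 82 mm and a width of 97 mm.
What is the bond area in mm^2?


Bond area = overlap * width
= 82 * 97
= 7954 mm^2

7954


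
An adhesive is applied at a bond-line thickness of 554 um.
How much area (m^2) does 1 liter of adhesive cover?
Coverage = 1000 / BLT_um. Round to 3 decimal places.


Coverage = 1000 / 554 = 1.805 m^2

1.805


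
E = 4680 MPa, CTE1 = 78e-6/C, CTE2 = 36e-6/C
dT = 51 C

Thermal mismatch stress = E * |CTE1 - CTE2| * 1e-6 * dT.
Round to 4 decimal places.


= 4680 * 42e-6 * 51
= 10.0246 MPa

10.0246


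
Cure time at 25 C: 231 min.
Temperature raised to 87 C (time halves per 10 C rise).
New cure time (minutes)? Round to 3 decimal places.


Acceleration factor = 2^(62/10) = 73.5167
New time = 231 / 73.5167 = 3.142 min

3.142


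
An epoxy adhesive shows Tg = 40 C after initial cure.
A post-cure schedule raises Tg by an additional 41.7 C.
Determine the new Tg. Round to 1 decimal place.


New Tg = 40 + 41.7
= 81.7 C

81.7


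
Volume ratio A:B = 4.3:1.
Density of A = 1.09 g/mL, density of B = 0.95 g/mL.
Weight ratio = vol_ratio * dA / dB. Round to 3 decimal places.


Wt ratio = 4.3 * 1.09 / 0.95
= 4.934

4.934


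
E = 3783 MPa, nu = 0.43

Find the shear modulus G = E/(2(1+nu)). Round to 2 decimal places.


G = 3783 / (2 * 1.43)
= 1322.73 MPa

1322.73


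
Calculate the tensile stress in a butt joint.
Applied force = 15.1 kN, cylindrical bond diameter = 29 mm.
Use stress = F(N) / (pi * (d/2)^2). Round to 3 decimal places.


A = pi * 14.5^2 = 660.5199 mm^2
sigma = 15100.0 / 660.5199 = 22.861 MPa

22.861


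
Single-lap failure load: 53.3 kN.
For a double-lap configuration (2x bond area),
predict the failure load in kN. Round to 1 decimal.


Failure load = 53.3 * 2 = 106.6 kN

106.6


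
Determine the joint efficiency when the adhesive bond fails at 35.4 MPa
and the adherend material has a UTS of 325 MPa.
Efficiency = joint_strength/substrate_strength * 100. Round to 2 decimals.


Joint efficiency = 35.4 / 325 * 100
= 10.89%

10.89


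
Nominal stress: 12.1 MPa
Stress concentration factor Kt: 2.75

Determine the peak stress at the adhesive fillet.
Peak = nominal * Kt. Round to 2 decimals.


Peak stress = 12.1 * 2.75
= 33.28 MPa

33.28


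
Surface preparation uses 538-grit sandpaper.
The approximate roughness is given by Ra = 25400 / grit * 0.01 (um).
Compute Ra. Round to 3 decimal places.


Ra = 25400 / 538 * 0.01
= 254 / 538
= 0.472 um

0.472


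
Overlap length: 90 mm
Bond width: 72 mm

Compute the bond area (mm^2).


Bond area = 90 * 72 = 6480 mm^2

6480


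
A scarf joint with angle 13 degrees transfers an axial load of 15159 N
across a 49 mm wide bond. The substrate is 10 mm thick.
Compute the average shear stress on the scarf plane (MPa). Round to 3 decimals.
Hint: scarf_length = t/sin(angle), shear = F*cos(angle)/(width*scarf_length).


scarf_length = 10 / sin(13 deg) = 44.4541 mm
cos(13 deg) = 0.974370
shear stress = 15159 * 0.974370 / (49 * 44.4541)
= 6.781 MPa

6.781


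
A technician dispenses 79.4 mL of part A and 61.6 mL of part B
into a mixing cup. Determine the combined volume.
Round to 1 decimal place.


Combined volume = 79.4 + 61.6
= 141.0 mL

141.0


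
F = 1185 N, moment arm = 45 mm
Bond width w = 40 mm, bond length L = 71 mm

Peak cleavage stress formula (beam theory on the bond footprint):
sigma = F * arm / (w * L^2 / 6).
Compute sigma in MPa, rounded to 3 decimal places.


sigma = (1185 * 45) / (40 * 5041 / 6)
= 53325 * 6 / 201640
= 319950 / 201640
= 1.587 MPa

1.587


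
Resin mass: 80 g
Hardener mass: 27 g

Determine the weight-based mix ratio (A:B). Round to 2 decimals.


Ratio = 80 / 27 = 2.96

2.96


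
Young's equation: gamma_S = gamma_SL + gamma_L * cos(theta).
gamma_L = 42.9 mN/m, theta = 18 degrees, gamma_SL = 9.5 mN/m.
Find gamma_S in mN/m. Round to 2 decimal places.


cos(18 deg) = 0.951057
gamma_S = 9.5 + 42.9 * 0.951057
= 50.30 mN/m

50.30


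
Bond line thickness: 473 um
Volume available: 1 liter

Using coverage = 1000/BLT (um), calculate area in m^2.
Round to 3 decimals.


1 L = 1e6 mm^3, thickness = 473 um = 0.473 mm
Area = 1e6 / 0.473 mm^2 = (1e6 / 0.473) / 1e6 m^2 = 1000 / 473 m^2
= 2.114 m^2

2.114


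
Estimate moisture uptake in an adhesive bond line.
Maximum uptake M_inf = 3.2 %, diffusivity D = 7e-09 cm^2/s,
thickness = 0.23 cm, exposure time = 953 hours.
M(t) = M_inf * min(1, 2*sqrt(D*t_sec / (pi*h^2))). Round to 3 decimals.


Convert time: 953 h = 3430800 s
ratio = min(1, 2*sqrt(7e-09*3430800/(pi*0.23^2)))
= 0.760281
M(t) = 3.2 * 0.760281 = 2.433%

2.433


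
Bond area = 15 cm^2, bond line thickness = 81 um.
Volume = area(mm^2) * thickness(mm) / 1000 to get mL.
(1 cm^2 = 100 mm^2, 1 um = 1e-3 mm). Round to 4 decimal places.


area_mm2 = 15 * 100 = 1500
blt_mm = 81 * 1e-3 = 0.081
vol_mm3 = 1500 * 0.081 = 121.5
vol_mL = 121.5 / 1000 = 0.1215 mL

0.1215


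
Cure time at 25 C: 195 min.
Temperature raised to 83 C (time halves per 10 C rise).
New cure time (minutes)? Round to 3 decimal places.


Acceleration factor = 2^(58/10) = 55.7152
New time = 195 / 55.7152 = 3.500 min

3.500


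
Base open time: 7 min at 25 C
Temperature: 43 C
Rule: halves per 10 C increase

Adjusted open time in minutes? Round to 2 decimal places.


Acceleration = 2^((43-25)/10) = 3.4822
Open time = 7 / 3.4822 = 2.01 min

2.01


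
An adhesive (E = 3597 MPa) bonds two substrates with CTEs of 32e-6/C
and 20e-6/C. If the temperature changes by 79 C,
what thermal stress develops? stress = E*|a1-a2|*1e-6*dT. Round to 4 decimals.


Stress = 3597 * |32 - 20| * 1e-6 * 79
= 3.4100 MPa

3.4100


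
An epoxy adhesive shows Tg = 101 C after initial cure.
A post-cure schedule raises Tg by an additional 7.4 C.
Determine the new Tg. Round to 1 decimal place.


New Tg = 101 + 7.4
= 108.4 C

108.4


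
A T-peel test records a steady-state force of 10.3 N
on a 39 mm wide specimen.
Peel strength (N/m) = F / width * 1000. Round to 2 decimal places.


Peel strength = 10.3 / 39 * 1000
= 264.10 N/m

264.10


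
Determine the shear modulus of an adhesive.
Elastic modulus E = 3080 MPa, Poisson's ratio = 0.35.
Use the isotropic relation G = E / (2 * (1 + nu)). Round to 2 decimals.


G = 3080 / (2*(1+0.35)) = 3080 / 2.70
= 1140.74 MPa

1140.74


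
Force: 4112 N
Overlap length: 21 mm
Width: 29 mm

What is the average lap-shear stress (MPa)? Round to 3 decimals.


Average shear stress = F / (overlap * width)
= 4112 / (21 * 29)
= 6.752 MPa

6.752


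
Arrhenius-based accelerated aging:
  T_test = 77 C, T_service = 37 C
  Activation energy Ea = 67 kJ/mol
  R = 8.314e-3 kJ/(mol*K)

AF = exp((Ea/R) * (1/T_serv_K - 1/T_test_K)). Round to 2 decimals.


T_test_K = 350.15, T_serv_K = 310.15
AF = exp((67/8.314e-3) * (1/310.15 - 1/350.15))
= 19.46

19.46


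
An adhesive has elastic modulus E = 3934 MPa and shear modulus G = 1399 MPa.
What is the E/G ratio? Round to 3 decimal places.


E/G = 3934 / 1399 = 2.812

2.812


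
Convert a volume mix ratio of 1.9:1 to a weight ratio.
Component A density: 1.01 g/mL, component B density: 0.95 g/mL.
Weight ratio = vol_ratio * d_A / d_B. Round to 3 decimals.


= 1.9 * 1.01 / 0.95 = 2.020

2.020


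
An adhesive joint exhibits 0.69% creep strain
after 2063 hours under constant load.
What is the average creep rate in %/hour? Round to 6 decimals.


Creep rate = strain / time
= 0.69 / 2063
= 0.000334 %/h

0.000334


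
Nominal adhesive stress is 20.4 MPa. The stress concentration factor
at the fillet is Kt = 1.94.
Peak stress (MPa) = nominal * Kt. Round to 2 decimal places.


Peak = 20.4 * 1.94 = 39.58 MPa

39.58


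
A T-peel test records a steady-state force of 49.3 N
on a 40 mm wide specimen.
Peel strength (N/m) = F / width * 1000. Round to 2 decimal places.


Peel strength = 49.3 / 40 * 1000
= 1232.50 N/m

1232.50


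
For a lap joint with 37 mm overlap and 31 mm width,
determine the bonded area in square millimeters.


Area = 37 * 31 = 1147 mm^2

1147


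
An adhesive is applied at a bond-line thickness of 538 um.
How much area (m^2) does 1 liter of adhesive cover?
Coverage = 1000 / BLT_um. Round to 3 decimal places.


Coverage = 1000 / 538 = 1.859 m^2

1.859


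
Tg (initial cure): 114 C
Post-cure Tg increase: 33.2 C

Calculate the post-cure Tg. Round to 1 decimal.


Post-cure Tg = 114 + 33.2 = 147.2 C

147.2


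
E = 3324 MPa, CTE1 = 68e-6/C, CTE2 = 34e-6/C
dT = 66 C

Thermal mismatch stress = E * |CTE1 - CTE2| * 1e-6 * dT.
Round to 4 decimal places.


= 3324 * 34e-6 * 66
= 7.4591 MPa

7.4591


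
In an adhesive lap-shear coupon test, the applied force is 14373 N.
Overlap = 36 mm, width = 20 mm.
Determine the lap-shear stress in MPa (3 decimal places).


stress = F / (overlap * width)
= 14373 / (36 * 20)
= 19.963 MPa

19.963


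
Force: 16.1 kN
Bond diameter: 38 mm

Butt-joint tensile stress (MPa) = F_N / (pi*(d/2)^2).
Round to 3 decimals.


F_N = 16.1 * 1000 = 16100.0 N
A = pi*(19.0)^2 = 1134.1149 mm^2
stress = 16100.0 / 1134.1149 = 14.196 MPa

14.196


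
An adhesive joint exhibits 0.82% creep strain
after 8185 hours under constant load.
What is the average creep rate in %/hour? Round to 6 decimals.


Creep rate = strain / time
= 0.82 / 8185
= 0.000100 %/h

0.000100


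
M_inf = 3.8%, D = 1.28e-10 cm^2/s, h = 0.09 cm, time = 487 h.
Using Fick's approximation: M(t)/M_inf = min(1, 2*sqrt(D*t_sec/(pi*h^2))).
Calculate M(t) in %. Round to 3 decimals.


t = 1753200 s
ratio = min(1, 2*sqrt(1.28e-10*1753200/(pi*0.0081)))
= 0.187816
M(t) = 3.8 * 0.187816 = 0.714%

0.714


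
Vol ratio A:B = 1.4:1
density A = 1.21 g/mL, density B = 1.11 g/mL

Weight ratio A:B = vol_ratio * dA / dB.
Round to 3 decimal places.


Weight ratio = 1.4 * 1.21 / 1.11
= 1.526

1.526


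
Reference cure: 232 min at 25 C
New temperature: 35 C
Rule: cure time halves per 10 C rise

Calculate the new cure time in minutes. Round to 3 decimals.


factor = 2^((35-25)/10) = 2.0000
t_new = 232 / 2.0000 = 116.000 min

116.000


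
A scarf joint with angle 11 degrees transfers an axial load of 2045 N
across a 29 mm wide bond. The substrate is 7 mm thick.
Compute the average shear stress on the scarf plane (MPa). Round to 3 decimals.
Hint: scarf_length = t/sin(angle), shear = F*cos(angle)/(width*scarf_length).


scarf_length = 7 / sin(11 deg) = 36.6859 mm
cos(11 deg) = 0.981627
shear stress = 2045 * 0.981627 / (29 * 36.6859)
= 1.887 MPa

1.887


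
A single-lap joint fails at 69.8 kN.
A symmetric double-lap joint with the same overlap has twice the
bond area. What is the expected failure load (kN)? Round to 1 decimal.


Double-lap load = 2 * 69.8 = 139.6 kN

139.6


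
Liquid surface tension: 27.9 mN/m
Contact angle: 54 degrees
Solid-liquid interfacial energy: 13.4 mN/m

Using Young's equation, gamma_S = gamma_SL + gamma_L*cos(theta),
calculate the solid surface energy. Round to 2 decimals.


gamma_S = 13.4 + 27.9 * cos(54)
= 29.80 mN/m

29.80


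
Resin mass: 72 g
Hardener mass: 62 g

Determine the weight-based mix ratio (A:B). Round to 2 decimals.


Ratio = 72 / 62 = 1.16

1.16


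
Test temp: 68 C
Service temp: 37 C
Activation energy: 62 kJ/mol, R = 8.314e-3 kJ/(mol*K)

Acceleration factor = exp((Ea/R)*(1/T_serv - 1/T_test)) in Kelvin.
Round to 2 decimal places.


AF = exp((62/0.008314)*(1/310.15 - 1/341.15))
= 8.89

8.89


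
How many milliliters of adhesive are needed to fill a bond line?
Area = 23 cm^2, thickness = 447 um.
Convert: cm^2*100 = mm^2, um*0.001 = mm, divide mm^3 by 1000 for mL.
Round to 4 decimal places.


= (23 * 100) * (447 * 0.001) / 1000
= 1.0281 mL

1.0281


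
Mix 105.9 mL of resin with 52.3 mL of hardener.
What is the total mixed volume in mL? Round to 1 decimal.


Total = 105.9 + 52.3 = 158.2 mL

158.2


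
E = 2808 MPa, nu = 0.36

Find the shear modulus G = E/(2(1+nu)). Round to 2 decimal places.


G = 2808 / (2 * 1.36)
= 1032.35 MPa

1032.35


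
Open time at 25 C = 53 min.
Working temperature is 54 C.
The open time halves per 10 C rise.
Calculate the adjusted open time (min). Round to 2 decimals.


factor = 2^((54 - 25) / 10) = 7.4643
ot = 53 / 7.4643 = 7.10 min

7.10


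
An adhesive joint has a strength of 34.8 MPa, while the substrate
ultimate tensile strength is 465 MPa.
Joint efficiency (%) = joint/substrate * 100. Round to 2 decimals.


Efficiency = 34.8 / 465 * 100
= 7.48%

7.48


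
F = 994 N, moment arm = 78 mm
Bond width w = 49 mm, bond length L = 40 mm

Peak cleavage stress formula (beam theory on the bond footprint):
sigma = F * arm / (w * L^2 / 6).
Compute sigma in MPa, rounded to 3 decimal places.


sigma = (994 * 78) / (49 * 1600 / 6)
= 77532 * 6 / 78400
= 465192 / 78400
= 5.934 MPa

5.934


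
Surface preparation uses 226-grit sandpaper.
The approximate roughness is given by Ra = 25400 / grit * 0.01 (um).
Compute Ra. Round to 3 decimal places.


Ra = 25400 / 226 * 0.01
= 254 / 226
= 1.124 um

1.124


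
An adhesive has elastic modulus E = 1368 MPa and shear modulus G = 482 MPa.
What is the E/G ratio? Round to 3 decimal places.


E/G = 1368 / 482 = 2.838

2.838


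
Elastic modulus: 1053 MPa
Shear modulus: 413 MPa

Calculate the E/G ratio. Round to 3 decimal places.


E / G = 1053 / 413 = 2.550

2.550


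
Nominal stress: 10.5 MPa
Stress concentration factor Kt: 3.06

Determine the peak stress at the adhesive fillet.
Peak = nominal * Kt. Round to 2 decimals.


Peak stress = 10.5 * 3.06
= 32.13 MPa

32.13


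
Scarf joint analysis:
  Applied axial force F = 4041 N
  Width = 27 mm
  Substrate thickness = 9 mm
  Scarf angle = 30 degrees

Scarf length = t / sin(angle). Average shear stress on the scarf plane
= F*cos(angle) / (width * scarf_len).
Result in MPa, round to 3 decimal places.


Scarf length = 9 / sin(30 deg) = 18.0000 mm
cos(30 deg) = 0.866025
Shear = 4041 * 0.866025 / (27 * 18.0000)
= 7.201 MPa

7.201


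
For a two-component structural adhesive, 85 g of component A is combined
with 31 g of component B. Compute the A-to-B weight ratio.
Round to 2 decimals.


Weight ratio A:B = 85 / 31
= 2.74

2.74


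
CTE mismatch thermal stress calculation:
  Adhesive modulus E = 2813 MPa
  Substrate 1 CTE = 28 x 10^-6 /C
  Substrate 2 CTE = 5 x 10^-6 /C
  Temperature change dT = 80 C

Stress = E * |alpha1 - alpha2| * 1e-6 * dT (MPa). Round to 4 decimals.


delta_alpha = |28 - 5| = 23 x 10^-6/C
Stress = 2813 * 23e-6 * 80
= 5.1759 MPa

5.1759


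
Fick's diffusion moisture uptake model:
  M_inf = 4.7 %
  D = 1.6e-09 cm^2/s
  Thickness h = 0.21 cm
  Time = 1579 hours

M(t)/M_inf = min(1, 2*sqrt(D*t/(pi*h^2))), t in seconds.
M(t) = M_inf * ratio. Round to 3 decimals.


t_sec = 1579 * 3600 = 5684400
ratio = 2*sqrt(1.6e-09*5684400/(pi*0.21^2))
= min(1, 0.512434)
= 0.512434
M(t) = 4.7 * 0.512434 = 2.408 %

2.408


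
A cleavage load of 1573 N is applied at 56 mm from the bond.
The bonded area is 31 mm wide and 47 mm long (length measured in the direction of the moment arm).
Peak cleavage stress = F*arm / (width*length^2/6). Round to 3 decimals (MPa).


Moment = 1573 * 56 = 88088 N*mm
Section modulus = 31 * 2209 / 6 = 68479 / 6 mm^3
Stress = 88088 / (68479 / 6) = 528528 / 68479
= 7.718 MPa

7.718


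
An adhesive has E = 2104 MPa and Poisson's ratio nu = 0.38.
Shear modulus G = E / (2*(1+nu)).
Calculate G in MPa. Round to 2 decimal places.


G = 2104 / (2*(1+0.38))
= 2104 / 2.76
= 762.32 MPa

762.32


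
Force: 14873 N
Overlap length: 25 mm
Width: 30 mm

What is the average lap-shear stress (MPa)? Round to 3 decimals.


Average shear stress = F / (overlap * width)
= 14873 / (25 * 30)
= 19.831 MPa

19.831


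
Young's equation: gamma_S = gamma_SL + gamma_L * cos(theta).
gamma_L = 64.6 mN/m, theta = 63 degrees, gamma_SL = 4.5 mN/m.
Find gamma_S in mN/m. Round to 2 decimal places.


cos(63 deg) = 0.453990
gamma_S = 4.5 + 64.6 * 0.453990
= 33.83 mN/m

33.83


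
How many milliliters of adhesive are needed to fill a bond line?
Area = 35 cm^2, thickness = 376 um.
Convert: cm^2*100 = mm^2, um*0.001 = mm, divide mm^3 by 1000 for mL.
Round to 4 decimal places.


= (35 * 100) * (376 * 0.001) / 1000
= 1.3160 mL

1.3160


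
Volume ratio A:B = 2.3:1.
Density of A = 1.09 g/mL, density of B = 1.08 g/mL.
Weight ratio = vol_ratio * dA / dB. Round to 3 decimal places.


Wt ratio = 2.3 * 1.09 / 1.08
= 2.321

2.321


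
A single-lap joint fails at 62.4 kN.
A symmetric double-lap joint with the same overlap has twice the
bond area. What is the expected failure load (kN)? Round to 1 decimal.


Double-lap load = 2 * 62.4 = 124.8 kN

124.8


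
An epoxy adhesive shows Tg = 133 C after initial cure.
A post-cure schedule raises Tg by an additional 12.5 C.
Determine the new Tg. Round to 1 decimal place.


New Tg = 133 + 12.5
= 145.5 C

145.5


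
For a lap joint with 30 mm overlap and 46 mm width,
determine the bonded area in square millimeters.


Area = 30 * 46 = 1380 mm^2

1380


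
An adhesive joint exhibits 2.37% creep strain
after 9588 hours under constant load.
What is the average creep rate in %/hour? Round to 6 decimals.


Creep rate = strain / time
= 2.37 / 9588
= 0.000247 %/h

0.000247


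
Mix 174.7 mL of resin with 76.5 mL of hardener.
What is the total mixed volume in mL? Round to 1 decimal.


Total = 174.7 + 76.5 = 251.2 mL

251.2


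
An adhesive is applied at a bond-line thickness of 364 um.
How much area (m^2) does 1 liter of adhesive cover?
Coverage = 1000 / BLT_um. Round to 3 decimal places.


Coverage = 1000 / 364 = 2.747 m^2

2.747


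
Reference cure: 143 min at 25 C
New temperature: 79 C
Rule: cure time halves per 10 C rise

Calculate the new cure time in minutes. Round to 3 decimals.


factor = 2^((79-25)/10) = 42.2243
t_new = 143 / 42.2243 = 3.387 min

3.387


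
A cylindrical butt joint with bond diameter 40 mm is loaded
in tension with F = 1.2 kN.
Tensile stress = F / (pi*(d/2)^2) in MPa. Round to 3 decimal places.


Area = pi * (40/2)^2 = 1256.6371 mm^2
Stress = 1.2*1000 / 1256.6371
= 0.955 MPa

0.955


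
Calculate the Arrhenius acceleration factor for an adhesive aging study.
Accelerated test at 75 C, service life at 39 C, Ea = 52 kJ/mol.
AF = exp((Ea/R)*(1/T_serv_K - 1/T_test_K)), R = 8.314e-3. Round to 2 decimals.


T_test = 348.15 K, T_serv = 312.15 K
Ea/R = 52 / 0.008314 = 6254.51
AF = exp(6254.51 * (1/312.15 - 1/348.15))
= 7.94

7.94


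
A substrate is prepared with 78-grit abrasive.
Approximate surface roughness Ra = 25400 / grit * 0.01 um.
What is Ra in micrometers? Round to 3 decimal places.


Ra = 25400 / 78 * 0.01 = 3.256 um

3.256


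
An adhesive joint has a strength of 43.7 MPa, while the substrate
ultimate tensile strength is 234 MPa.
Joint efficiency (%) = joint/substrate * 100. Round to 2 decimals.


Efficiency = 43.7 / 234 * 100
= 18.68%

18.68


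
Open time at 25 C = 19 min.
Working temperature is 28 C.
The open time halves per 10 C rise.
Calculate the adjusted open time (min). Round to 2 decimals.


factor = 2^((28 - 25) / 10) = 1.2311
ot = 19 / 1.2311 = 15.43 min

15.43


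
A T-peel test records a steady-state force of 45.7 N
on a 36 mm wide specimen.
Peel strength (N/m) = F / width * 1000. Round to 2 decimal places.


Peel strength = 45.7 / 36 * 1000
= 1269.44 N/m

1269.44


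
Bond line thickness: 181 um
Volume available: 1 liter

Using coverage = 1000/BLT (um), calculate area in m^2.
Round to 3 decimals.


1 L = 1e6 mm^3, thickness = 181 um = 0.181 mm
Area = 1e6 / 0.181 mm^2 = (1e6 / 0.181) / 1e6 m^2 = 1000 / 181 m^2
= 5.525 m^2

5.525


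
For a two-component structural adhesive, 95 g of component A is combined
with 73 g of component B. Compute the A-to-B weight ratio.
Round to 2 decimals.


Weight ratio A:B = 95 / 73
= 1.30

1.30


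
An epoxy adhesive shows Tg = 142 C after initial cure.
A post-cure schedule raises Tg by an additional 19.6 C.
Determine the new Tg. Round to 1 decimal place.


New Tg = 142 + 19.6
= 161.6 C

161.6


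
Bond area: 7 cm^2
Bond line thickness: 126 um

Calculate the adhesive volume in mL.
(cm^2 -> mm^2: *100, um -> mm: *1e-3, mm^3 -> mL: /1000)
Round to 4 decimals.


V = 7*100 * 126*1e-3 / 1000
= 0.0882 mL

0.0882


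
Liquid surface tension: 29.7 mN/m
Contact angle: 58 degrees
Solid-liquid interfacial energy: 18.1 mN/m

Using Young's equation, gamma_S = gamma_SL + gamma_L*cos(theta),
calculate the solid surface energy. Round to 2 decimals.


gamma_S = 18.1 + 29.7 * cos(58)
= 33.84 mN/m

33.84


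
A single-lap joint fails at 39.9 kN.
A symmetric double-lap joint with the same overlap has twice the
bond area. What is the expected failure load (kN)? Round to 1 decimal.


Double-lap load = 2 * 39.9 = 79.8 kN

79.8


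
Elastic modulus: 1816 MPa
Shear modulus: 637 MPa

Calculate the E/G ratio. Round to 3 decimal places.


E / G = 1816 / 637 = 2.851

2.851


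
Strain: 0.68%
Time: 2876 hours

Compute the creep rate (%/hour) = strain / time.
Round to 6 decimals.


Creep rate = 0.68 / 2876
= 0.000236 %/h

0.000236


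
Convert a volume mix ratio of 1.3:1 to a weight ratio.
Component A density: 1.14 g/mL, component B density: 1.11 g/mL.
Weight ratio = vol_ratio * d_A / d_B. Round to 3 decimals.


= 1.3 * 1.14 / 1.11 = 1.335

1.335


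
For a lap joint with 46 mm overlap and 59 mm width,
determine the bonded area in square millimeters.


Area = 46 * 59 = 2714 mm^2

2714


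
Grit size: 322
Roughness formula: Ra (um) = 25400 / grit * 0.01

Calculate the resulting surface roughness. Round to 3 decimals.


Ra = 25400 / 322 * 0.01
= 0.789 um

0.789


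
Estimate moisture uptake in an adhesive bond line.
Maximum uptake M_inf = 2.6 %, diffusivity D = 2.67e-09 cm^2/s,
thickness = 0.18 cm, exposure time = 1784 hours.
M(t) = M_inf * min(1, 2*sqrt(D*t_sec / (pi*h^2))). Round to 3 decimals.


Convert time: 1784 h = 6422400 s
ratio = min(1, 2*sqrt(2.67e-09*6422400/(pi*0.18^2)))
= 0.820894
M(t) = 2.6 * 0.820894 = 2.134%

2.134


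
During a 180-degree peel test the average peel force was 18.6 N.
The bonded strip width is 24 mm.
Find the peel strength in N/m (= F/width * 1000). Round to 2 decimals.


Peel strength = F/width * 1000
= 18.6 / 24 * 1000
= 775.00 N/m

775.00


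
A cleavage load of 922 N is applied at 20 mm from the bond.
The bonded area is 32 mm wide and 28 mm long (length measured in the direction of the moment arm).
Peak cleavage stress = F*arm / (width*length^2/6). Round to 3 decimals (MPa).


Moment = 922 * 20 = 18440 N*mm
Section modulus = 32 * 784 / 6 = 25088 / 6 mm^3
Stress = 18440 / (25088 / 6) = 110640 / 25088
= 4.410 MPa

4.410


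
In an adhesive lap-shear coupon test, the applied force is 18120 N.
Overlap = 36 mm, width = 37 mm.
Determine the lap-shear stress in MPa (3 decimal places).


stress = F / (overlap * width)
= 18120 / (36 * 37)
= 13.604 MPa

13.604


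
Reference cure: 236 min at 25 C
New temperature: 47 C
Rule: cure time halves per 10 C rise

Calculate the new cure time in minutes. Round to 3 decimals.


factor = 2^((47-25)/10) = 4.5948
t_new = 236 / 4.5948 = 51.362 min

51.362


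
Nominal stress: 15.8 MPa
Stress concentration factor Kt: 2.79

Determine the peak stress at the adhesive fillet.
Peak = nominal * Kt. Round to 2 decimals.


Peak stress = 15.8 * 2.79
= 44.08 MPa

44.08


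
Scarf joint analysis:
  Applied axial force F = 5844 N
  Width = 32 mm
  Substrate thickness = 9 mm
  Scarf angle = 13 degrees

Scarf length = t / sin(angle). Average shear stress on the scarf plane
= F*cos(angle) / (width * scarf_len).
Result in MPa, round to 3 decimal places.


Scarf length = 9 / sin(13 deg) = 40.0087 mm
cos(13 deg) = 0.974370
Shear = 5844 * 0.974370 / (32 * 40.0087)
= 4.448 MPa

4.448


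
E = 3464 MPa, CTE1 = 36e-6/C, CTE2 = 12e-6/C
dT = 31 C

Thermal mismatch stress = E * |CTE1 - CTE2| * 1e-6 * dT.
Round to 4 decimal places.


= 3464 * 24e-6 * 31
= 2.5772 MPa

2.5772


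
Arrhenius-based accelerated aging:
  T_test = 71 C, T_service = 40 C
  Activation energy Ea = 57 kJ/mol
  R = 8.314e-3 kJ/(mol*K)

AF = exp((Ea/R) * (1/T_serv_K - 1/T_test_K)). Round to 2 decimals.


T_test_K = 344.15, T_serv_K = 313.15
AF = exp((57/8.314e-3) * (1/313.15 - 1/344.15))
= 7.19

7.19


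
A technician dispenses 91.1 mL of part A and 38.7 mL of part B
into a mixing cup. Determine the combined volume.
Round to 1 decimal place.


Combined volume = 91.1 + 38.7
= 129.8 mL

129.8


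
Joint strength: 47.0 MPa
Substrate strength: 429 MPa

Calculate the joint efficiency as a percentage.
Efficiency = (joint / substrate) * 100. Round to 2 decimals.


Efficiency = (47.0 / 429) * 100 = 10.96%

10.96


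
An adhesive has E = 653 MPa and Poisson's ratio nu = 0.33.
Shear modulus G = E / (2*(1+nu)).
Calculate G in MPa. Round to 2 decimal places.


G = 653 / (2*(1+0.33))
= 653 / 2.66
= 245.49 MPa

245.49


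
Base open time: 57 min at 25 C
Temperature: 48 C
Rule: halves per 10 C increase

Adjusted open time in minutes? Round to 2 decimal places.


Acceleration = 2^((48-25)/10) = 4.9246
Open time = 57 / 4.9246 = 11.57 min

11.57


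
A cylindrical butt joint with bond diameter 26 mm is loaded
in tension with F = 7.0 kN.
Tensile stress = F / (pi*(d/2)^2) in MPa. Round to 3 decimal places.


Area = pi * (26/2)^2 = 530.9292 mm^2
Stress = 7.0*1000 / 530.9292
= 13.184 MPa

13.184


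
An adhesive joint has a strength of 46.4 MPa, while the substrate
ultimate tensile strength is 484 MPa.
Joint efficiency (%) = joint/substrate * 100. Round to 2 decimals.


Efficiency = 46.4 / 484 * 100
= 9.59%

9.59


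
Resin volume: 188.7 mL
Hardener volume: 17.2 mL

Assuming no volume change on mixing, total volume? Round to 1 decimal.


V_total = 188.7 + 17.2 = 205.9 mL

205.9


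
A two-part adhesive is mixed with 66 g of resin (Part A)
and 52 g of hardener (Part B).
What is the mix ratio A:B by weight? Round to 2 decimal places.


Mix ratio = mass_A / mass_B
= 66 / 52
= 1.27

1.27


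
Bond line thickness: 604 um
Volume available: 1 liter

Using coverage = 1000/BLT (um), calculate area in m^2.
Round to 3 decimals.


1 L = 1e6 mm^3, thickness = 604 um = 0.604 mm
Area = 1e6 / 0.604 mm^2 = (1e6 / 0.604) / 1e6 m^2 = 1000 / 604 m^2
= 1.656 m^2

1.656


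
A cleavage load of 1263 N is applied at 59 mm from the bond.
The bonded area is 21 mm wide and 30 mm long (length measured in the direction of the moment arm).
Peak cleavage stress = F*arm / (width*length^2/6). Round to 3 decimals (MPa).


Moment = 1263 * 59 = 74517 N*mm
Section modulus = 21 * 900 / 6 = 18900 / 6 mm^3
Stress = 74517 / (18900 / 6) = 447102 / 18900
= 23.656 MPa

23.656


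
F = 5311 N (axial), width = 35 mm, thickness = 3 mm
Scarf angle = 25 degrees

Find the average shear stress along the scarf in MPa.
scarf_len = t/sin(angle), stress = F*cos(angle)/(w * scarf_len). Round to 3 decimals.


scarf_len = 3/sin(25 deg) = 7.0986
cos(25 deg) = 0.906308
stress = 5311*0.906308/(35*7.0986) = 19.374 MPa

19.374


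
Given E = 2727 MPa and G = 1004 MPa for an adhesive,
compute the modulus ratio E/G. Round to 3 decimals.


E/G ratio = 2727 / 1004 = 2.716

2.716


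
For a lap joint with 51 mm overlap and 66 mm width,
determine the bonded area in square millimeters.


Area = 51 * 66 = 3366 mm^2

3366


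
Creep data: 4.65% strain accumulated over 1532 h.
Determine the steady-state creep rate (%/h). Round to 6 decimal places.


Rate = 4.65 / 1532 = 0.003035 %/h

0.003035


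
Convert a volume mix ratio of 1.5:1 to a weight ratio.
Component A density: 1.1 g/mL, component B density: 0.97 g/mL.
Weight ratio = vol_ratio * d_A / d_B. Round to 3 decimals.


= 1.5 * 1.1 / 0.97 = 1.701

1.701


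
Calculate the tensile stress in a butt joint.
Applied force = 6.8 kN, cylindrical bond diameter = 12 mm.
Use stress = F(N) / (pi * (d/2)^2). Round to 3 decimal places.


A = pi * 6.0^2 = 113.0973 mm^2
sigma = 6800.0 / 113.0973 = 60.125 MPa

60.125


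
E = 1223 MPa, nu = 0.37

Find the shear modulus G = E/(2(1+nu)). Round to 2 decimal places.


G = 1223 / (2 * 1.37)
= 446.35 MPa

446.35


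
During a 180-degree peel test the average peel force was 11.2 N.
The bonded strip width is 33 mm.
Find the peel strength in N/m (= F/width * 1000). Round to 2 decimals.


Peel strength = F/width * 1000
= 11.2 / 33 * 1000
= 339.39 N/m

339.39


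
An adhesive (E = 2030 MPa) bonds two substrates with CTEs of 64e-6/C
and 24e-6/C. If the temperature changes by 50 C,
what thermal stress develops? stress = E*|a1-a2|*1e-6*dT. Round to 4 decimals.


Stress = 2030 * |64 - 24| * 1e-6 * 50
= 4.0600 MPa

4.0600


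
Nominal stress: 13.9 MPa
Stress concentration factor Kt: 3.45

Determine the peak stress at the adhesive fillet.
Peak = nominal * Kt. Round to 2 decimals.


Peak stress = 13.9 * 3.45
= 47.96 MPa

47.96


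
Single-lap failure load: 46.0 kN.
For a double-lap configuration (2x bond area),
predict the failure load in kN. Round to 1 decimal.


Failure load = 46.0 * 2 = 92.0 kN

92.0


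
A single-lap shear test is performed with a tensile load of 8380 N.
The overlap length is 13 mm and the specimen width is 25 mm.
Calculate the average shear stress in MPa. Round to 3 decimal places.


Shear stress = F / (overlap * width)
= 8380 / (13 * 25)
= 8380 / 325
= 25.785 MPa

25.785


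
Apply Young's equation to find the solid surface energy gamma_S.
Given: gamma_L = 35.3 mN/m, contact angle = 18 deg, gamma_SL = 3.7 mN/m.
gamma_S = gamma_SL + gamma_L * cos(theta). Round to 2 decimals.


theta_rad = 18 * pi/180 = 0.314159
gamma_S = 3.7 + 35.3 * cos(0.314159)
= 37.27 mN/m

37.27


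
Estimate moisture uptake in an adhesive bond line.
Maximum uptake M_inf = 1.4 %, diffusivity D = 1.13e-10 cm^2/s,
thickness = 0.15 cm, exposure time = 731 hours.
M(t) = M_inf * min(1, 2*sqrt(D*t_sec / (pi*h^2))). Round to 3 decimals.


Convert time: 731 h = 2631600 s
ratio = min(1, 2*sqrt(1.13e-10*2631600/(pi*0.15^2)))
= 0.129722
M(t) = 1.4 * 0.129722 = 0.182%

0.182


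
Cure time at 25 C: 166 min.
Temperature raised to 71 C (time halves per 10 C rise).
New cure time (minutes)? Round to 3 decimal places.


Acceleration factor = 2^(46/10) = 24.2515
New time = 166 / 24.2515 = 6.845 min

6.845


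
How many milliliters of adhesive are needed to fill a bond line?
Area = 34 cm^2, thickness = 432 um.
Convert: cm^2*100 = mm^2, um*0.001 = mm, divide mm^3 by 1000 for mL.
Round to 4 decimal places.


= (34 * 100) * (432 * 0.001) / 1000
= 1.4688 mL

1.4688


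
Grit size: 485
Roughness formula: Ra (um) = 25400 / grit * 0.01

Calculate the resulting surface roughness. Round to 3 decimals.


Ra = 25400 / 485 * 0.01
= 0.524 um

0.524


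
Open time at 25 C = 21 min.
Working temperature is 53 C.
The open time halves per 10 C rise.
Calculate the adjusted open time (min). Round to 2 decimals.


factor = 2^((53 - 25) / 10) = 6.9644
ot = 21 / 6.9644 = 3.02 min

3.02


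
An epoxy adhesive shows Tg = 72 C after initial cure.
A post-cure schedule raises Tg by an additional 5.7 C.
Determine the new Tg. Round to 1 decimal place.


New Tg = 72 + 5.7
= 77.7 C

77.7


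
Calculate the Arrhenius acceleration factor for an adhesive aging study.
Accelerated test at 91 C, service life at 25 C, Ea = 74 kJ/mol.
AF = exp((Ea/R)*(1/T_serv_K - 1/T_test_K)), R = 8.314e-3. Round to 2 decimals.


T_test = 364.15 K, T_serv = 298.15 K
Ea/R = 74 / 0.008314 = 8900.65
AF = exp(8900.65 * (1/298.15 - 1/364.15))
= 223.78

223.78


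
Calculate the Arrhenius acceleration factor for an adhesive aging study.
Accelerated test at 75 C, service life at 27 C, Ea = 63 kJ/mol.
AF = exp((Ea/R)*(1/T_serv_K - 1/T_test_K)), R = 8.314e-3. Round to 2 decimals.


T_test = 348.15 K, T_serv = 300.15 K
Ea/R = 63 / 0.008314 = 7577.58
AF = exp(7577.58 * (1/300.15 - 1/348.15))
= 32.48

32.48


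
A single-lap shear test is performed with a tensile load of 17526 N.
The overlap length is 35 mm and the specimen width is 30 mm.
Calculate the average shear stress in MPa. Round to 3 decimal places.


Shear stress = F / (overlap * width)
= 17526 / (35 * 30)
= 17526 / 1050
= 16.691 MPa

16.691


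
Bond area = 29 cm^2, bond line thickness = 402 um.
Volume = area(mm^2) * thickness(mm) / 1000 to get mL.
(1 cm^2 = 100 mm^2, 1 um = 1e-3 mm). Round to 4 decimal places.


area_mm2 = 29 * 100 = 2900
blt_mm = 402 * 1e-3 = 0.402
vol_mm3 = 2900 * 0.402 = 1165.8
vol_mL = 1165.8 / 1000 = 1.1658 mL

1.1658


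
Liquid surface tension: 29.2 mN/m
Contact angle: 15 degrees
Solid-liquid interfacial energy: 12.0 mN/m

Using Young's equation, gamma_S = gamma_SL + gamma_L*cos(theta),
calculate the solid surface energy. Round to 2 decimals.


gamma_S = 12.0 + 29.2 * cos(15)
= 40.21 mN/m

40.21


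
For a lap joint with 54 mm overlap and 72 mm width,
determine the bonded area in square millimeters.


Area = 54 * 72 = 3888 mm^2

3888


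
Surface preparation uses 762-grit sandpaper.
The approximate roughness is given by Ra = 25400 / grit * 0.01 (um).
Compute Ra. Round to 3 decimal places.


Ra = 25400 / 762 * 0.01
= 254 / 762
= 0.333 um

0.333


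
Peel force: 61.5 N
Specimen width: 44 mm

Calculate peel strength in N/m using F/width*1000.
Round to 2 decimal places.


Peel strength = 61.5 / 44 * 1000 = 1397.73 N/m

1397.73


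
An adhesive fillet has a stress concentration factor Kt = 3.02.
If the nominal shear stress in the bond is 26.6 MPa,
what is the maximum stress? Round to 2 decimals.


Max stress = 26.6 * 3.02 = 80.33 MPa

80.33


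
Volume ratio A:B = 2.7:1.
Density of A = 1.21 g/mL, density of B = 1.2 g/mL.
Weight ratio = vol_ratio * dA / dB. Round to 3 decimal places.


Wt ratio = 2.7 * 1.21 / 1.2
= 2.723

2.723


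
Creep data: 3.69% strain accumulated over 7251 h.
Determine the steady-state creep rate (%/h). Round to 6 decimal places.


Rate = 3.69 / 7251 = 0.000509 %/h

0.000509


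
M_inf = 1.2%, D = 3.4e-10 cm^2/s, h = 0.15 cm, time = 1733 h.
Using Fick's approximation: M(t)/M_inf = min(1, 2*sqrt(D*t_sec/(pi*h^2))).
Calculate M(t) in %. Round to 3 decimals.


t = 6238800 s
ratio = min(1, 2*sqrt(3.4e-10*6238800/(pi*0.0225)))
= 0.346461
M(t) = 1.2 * 0.346461 = 0.416%

0.416


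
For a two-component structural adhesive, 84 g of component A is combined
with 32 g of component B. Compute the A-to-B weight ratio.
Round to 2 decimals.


Weight ratio A:B = 84 / 32
= 2.63

2.63


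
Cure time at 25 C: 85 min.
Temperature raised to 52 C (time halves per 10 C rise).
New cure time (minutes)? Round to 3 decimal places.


Acceleration factor = 2^(27/10) = 6.4980
New time = 85 / 6.4980 = 13.081 min

13.081


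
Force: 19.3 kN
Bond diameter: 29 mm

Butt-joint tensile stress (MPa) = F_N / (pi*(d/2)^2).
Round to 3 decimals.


F_N = 19.3 * 1000 = 19300.0 N
A = pi*(14.5)^2 = 660.5199 mm^2
stress = 19300.0 / 660.5199 = 29.219 MPa

29.219


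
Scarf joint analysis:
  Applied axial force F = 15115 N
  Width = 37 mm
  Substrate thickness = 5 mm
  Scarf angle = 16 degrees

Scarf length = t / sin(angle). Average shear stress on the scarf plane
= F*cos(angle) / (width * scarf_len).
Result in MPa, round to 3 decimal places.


Scarf length = 5 / sin(16 deg) = 18.1398 mm
cos(16 deg) = 0.961262
Shear = 15115 * 0.961262 / (37 * 18.1398)
= 21.648 MPa

21.648


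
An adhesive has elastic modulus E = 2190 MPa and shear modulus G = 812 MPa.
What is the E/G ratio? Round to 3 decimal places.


E/G = 2190 / 812 = 2.697

2.697


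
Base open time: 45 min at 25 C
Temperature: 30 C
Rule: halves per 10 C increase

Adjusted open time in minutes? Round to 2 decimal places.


Acceleration = 2^((30-25)/10) = 1.4142
Open time = 45 / 1.4142 = 31.82 min

31.82
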